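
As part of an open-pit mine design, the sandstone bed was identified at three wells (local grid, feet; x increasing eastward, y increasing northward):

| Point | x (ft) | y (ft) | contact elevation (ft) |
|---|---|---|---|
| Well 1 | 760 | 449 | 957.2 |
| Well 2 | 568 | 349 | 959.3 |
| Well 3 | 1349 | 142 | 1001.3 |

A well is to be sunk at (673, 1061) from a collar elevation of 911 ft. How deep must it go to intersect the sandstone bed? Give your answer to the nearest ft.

7 ft

Two edge vectors: Well 1→Well 2 = (-192, -100, 2.1), Well 1→Well 3 = (589, -307, 44.1).
Normal n = (Well 1→Well 2) × (Well 1→Well 3) = (-3765.3, 9704.1, 117844).
So ∂z/∂x = −n_x/n_z = 0.03195 and ∂z/∂y = −n_y/n_z = −0.08235.
Intercept c from Well 1: 957.2 − 24.28 + 36.97 = 969.89.
At (673, 1061): z_contact = 21.5 − 87.4 + 969.89 = 904.0 ft.
Depth below ground = 911 − 904.0 = 7 ft.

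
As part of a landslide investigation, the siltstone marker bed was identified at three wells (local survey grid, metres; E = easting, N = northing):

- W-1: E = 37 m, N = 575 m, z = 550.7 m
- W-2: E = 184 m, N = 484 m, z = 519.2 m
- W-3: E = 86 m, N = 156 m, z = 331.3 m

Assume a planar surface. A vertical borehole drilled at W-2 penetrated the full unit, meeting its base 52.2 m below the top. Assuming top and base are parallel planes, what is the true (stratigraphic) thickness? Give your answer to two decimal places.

Let the plane be z = a·E + b·N + c.
W-2−W-1: 147a − 91b = −31.5;  W-3−W-1: 49a − 419b = −219.4.
Solving gives a = 0.11844, b = 0.53748.
|∇z| = √(a²+b²) = 0.55037, so dip δ = arctan(0.55037) = 28.83°.
True thickness = vertical thickness × cos δ = 52.2 × cos 28.83° = 45.73 m.

45.73 m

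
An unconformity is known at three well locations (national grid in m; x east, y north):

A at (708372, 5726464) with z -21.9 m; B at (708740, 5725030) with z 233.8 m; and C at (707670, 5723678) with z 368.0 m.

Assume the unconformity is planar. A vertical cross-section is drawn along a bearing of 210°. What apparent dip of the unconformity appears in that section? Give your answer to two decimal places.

Two edge vectors: A→B = (368, -1434, 255.7), A→C = (-702, -2786, 389.9).
Normal n = (A→B) × (A→C) = (153263.6, -322984.6, -2031916).
So ∂z/∂x = −n_x/n_z = 0.07543 and ∂z/∂y = −n_y/n_z = −0.15896.
Unit vector along 210° is (sin 210°, cos 210°) = (-0.5000, -0.8660).
Slope in that direction = a·(-0.5000) + b·(-0.8660) = 0.09995.
Apparent dip = arctan|0.09995| = 5.71° (true dip is 10.0°, so apparent ≤ true as expected).

5.71°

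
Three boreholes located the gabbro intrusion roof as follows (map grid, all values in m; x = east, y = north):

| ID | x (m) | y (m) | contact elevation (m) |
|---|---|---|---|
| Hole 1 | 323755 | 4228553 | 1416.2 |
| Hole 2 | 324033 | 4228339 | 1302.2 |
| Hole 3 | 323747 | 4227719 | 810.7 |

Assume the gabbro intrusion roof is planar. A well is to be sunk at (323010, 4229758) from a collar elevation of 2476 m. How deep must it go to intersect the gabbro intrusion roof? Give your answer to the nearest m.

Let the plane be z = a·x + b·y + c.
Hole 2−Hole 1: 278a − 214b = −114;  Hole 3−Hole 1: −8a − 834b = −605.5.
Solving gives a = 0.14771540, b = 0.72460225.
Then c = 1416.2 − a·323755 − b·4228553 = −3110426.42.
At (323010, 4229758): z_contact = 47713.6 + 3064892.2 − 3110426.42 = 2179.3 m.
Depth below ground = 2476 − 2179.3 = 297 m.

297 m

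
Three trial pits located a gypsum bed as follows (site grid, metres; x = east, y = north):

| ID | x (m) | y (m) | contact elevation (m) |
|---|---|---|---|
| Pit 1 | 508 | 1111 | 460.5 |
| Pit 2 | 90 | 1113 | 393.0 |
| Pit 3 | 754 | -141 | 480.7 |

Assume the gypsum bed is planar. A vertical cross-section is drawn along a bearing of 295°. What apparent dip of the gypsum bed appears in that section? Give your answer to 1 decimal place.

8.0°

Two edge vectors: Pit 1→Pit 2 = (-418, 2, -67.5), Pit 1→Pit 3 = (246, -1252, 20.2).
Normal n = (Pit 1→Pit 2) × (Pit 1→Pit 3) = (-84469.6, -8161.4, 522844).
So ∂z/∂x = −n_x/n_z = 0.16156 and ∂z/∂y = −n_y/n_z = 0.01561.
Unit vector along 295° is (sin 295°, cos 295°) = (-0.9063, 0.4226).
Slope in that direction = a·(-0.9063) + b·(0.4226) = −0.13982.
Apparent dip = arctan|0.13982| = 8.0° (true dip is 9.2°, so apparent ≤ true as expected).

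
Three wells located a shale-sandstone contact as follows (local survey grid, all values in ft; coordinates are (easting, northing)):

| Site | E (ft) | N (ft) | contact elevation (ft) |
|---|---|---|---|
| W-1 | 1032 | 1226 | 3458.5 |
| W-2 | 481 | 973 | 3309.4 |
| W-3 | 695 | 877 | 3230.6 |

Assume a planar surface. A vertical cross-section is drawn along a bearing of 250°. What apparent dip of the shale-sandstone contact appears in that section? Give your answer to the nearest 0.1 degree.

Let the plane be z = a·E + b·N + c.
W-2−W-1: −551a − 253b = −149.1;  W-3−W-1: −337a − 349b = −227.9.
Solving gives a = −0.05253, b = 0.70373.
Unit vector along 250° is (sin 250°, cos 250°) = (-0.9397, -0.3420).
Slope in that direction = a·(-0.9397) + b·(-0.3420) = −0.19133.
Apparent dip = arctan|0.19133| = 10.8° (true dip is 35.2°, so apparent ≤ true as expected).

10.8°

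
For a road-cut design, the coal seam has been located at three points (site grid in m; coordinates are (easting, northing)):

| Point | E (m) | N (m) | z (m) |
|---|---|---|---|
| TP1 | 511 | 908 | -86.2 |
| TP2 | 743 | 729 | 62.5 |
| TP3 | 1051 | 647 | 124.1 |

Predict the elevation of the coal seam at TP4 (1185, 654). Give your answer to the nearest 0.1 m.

113.7 m

Let the plane be z = a·E + b·N + c.
TP2−TP1: 232a − 179b = 148.7;  TP3−TP1: 540a − 261b = 210.3.
Solving gives a = −0.032320, b = −0.872615.
Then c = -86.2 − a·511 − b·908 = 722.65.
At (1185, 654): z = −38.3 − 570.7 + 722.65 = 113.7 m.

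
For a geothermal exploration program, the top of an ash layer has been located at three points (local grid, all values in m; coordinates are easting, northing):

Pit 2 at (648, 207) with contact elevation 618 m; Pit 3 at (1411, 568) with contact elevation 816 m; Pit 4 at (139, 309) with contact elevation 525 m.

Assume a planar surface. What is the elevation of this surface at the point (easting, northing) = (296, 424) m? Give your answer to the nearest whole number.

570 m

Two edge vectors: Pit 2→Pit 3 = (763, 361, 198), Pit 2→Pit 4 = (-509, 102, -93).
Normal n = (Pit 2→Pit 3) × (Pit 2→Pit 4) = (-53769, -29823, 261575).
So ∂z/∂easting = −n_x/n_z = 0.20556 and ∂z/∂northing = −n_y/n_z = 0.11401.
Intercept c from Pit 2: 618 − 133.20 − 23.60 = 461.20.
At (296, 424): z = 60.8 + 48.3 + 461.20 = 570.4 m.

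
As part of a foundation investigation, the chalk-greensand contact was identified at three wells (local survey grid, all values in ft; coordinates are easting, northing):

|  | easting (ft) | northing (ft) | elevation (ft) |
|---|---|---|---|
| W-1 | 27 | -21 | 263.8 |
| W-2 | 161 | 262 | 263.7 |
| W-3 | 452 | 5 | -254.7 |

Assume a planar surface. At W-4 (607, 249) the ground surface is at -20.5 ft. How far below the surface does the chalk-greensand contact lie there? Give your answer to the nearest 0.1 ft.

283.9 ft

Let the plane be z = a·easting + b·northing + c.
W-2−W-1: 134a + 283b = −0.1;  W-3−W-1: 425a + 26b = −518.5.
Solving gives a = −1.25637, b = 0.59454.
Then c = 263.8 − a·27 − b·-21 = 310.21.
At (607, 249): z_contact = −762.62 + 148.04 + 310.21 = -304.37 ft.
Depth below ground = -20.5 − (-304.37) = 283.9 ft.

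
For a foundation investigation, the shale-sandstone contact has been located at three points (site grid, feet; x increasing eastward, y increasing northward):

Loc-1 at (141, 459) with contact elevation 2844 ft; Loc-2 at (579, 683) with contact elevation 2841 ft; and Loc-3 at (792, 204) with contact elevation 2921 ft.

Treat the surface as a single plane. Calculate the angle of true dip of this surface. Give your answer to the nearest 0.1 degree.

Two edge vectors: Loc-1→Loc-2 = (438, 224, -3), Loc-1→Loc-3 = (651, -255, 77).
Normal n = (Loc-1→Loc-2) × (Loc-1→Loc-3) = (16483, -35679, -257514).
So ∂z/∂x = −n_x/n_z = 0.06401 and ∂z/∂y = −n_y/n_z = −0.13855.
Gradient magnitude |∇z| = √(a² + b²) = √(0.00410 + 0.01920) = 0.15262.
True dip = arctan(0.15262) = 8.7°, dipping toward NNW (azimuth ≈ 335°).

8.7°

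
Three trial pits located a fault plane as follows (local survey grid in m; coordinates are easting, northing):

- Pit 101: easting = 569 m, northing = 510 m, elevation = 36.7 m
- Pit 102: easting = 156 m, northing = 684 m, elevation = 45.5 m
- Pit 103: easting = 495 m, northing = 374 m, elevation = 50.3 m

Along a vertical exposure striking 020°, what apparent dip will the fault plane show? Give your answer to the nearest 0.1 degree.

Let the plane be z = a·easting + b·northing + c.
Pit 102−Pit 101: −413a + 174b = 8.8;  Pit 103−Pit 101: −74a − 136b = 13.6.
Solving gives a = −0.05161, b = −0.07192.
Unit vector along 020° is (sin 20°, cos 20°) = (0.3420, 0.9397).
Slope in that direction = a·(0.3420) + b·(0.9397) = −0.08523.
Apparent dip = arctan|0.08523| = 4.9° (true dip is 5.1°, so apparent ≤ true as expected).

4.9°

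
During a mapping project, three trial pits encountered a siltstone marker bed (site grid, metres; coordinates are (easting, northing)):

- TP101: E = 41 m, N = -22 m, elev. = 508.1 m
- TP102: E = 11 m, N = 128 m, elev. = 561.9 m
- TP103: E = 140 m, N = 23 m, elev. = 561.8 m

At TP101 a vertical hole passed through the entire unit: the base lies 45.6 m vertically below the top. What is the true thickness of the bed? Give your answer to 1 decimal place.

Two edge vectors: TP101→TP102 = (-30, 150, 53.8), TP101→TP103 = (99, 45, 53.7).
Normal n = (TP101→TP102) × (TP101→TP103) = (5634, 6937.2, -16200).
So ∂z/∂E = −n_x/n_z = 0.34778 and ∂z/∂N = −n_y/n_z = 0.42822.
|∇z| = √(a²+b²) = 0.55166, so dip δ = arctan(0.55166) = 28.88°.
True thickness = vertical thickness × cos δ = 45.6 × cos 28.88° = 39.9 m.

39.9 m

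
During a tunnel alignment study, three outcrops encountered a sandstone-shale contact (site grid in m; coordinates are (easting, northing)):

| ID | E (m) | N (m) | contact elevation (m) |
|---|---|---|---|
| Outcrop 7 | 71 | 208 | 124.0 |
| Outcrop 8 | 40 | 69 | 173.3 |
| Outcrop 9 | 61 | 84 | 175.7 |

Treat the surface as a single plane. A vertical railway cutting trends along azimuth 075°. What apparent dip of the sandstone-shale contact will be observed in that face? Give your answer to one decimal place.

17.0°

Let the plane be z = a·E + b·N + c.
Outcrop 8−Outcrop 7: −31a − 139b = 49.3;  Outcrop 9−Outcrop 7: −10a − 124b = 51.7.
Solving gives a = 0.43729, b = −0.45220.
Unit vector along 075° is (sin 75°, cos 75°) = (0.9659, 0.2588).
Slope in that direction = a·(0.9659) + b·(0.2588) = 0.30535.
Apparent dip = arctan|0.30535| = 17.0° (true dip is 32.2°, so apparent ≤ true as expected).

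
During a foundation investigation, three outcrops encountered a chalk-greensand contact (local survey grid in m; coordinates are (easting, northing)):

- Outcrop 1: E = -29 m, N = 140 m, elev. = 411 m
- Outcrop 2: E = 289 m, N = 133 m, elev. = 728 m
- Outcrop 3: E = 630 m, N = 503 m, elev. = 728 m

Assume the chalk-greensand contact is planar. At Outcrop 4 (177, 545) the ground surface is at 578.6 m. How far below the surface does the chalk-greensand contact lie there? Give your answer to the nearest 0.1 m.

Two edge vectors: Outcrop 1→Outcrop 2 = (318, -7, 317), Outcrop 1→Outcrop 3 = (659, 363, 317).
Normal n = (Outcrop 1→Outcrop 2) × (Outcrop 1→Outcrop 3) = (-117290, 108097, 120047).
So ∂z/∂E = −n_x/n_z = 0.97703 and ∂z/∂N = −n_y/n_z = −0.90046.
Intercept c from Outcrop 1: 411 + 28.33 + 126.06 = 565.40.
At (177, 545): z_contact = 172.94 − 490.75 + 565.40 = 247.58 m.
Depth below ground = 578.6 − 247.58 = 331.0 m.

331.0 m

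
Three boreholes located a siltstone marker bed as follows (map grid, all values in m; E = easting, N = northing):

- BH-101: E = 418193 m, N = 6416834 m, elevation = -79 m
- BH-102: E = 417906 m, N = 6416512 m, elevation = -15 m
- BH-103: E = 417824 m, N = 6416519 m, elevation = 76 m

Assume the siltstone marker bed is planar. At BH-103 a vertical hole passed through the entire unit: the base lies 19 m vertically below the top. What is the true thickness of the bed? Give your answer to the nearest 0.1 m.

11.7 m

Let the plane be z = a·E + b·N + c.
BH-102−BH-101: −287a − 322b = 64;  BH-103−BH-101: −369a − 315b = 155.
Solving gives a = −1.04706, b = 0.73449.
|∇z| = √(a²+b²) = 1.27898, so dip δ = arctan(1.27898) = 51.98°.
True thickness = vertical thickness × cos δ = 19 × cos 51.98° = 11.7 m.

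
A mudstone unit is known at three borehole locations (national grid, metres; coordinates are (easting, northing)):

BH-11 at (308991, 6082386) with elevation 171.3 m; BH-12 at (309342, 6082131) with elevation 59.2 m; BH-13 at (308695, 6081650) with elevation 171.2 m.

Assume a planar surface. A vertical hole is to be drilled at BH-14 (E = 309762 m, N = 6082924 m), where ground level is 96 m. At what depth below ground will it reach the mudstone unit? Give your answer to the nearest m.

62 m

Let the plane be z = a·E + b·N + c.
BH-12−BH-11: 351a − 255b = −112.1;  BH-13−BH-11: −296a − 736b = −0.1.
Solving gives a = −0.24708252, b = 0.09950602.
Then c = 171.3 − a·308991 − b·6082386 = −528716.42.
At (309762, 6082924): z_contact = −76536.8 + 605287.5 − 528716.42 = 34.3 m.
Depth below ground = 96 − 34.3 = 62 m.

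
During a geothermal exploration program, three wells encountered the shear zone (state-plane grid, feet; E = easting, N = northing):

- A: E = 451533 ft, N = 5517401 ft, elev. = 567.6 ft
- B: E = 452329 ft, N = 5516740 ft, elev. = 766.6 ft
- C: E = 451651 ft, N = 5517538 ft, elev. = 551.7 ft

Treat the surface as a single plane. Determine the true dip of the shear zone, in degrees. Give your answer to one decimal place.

Two edge vectors: A→B = (796, -661, 199), A→C = (118, 137, -15.9).
Normal n = (A→B) × (A→C) = (-16753.1, 36138.4, 187050).
So ∂z/∂E = −n_x/n_z = 0.08956 and ∂z/∂N = −n_y/n_z = −0.19320.
Gradient magnitude |∇z| = √(a² + b²) = √(0.00802 + 0.03733) = 0.21295.
True dip = arctan(0.21295) = 12.0°, dipping toward NNW (azimuth ≈ 335°).

12.0°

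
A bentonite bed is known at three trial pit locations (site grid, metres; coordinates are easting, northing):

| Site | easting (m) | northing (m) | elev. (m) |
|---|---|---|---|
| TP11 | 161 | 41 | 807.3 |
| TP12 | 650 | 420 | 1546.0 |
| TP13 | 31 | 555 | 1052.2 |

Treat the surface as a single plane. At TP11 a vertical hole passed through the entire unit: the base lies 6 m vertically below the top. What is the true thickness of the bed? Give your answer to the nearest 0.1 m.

Let the plane be z = a·easting + b·northing + c.
TP12−TP11: 489a + 379b = 738.7;  TP13−TP11: −130a + 514b = 244.9.
Solving gives a = 0.95429, b = 0.71782.
|∇z| = √(a²+b²) = 1.19412, so dip δ = arctan(1.19412) = 50.06°.
True thickness = vertical thickness × cos δ = 6 × cos 50.06° = 3.9 m.

3.9 m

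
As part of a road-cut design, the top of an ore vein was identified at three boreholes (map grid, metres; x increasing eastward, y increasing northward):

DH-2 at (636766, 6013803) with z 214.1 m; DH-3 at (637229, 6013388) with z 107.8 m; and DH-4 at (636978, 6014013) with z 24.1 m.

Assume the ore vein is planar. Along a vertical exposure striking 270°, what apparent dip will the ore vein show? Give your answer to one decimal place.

Two edge vectors: DH-2→DH-3 = (463, -415, -106.3), DH-2→DH-4 = (212, 210, -190).
Normal n = (DH-2→DH-3) × (DH-2→DH-4) = (101173, 65434.4, 185210).
So ∂z/∂x = −n_x/n_z = −0.54626 and ∂z/∂y = −n_y/n_z = −0.35330.
Unit vector along 270° is (sin 270°, cos 270°) = (-1.0000, -0.0000).
Slope in that direction = a·(-1.0000) + b·(-0.0000) = 0.54626.
Apparent dip = arctan|0.54626| = 28.6° (true dip is 33.0°, so apparent ≤ true as expected).

28.6°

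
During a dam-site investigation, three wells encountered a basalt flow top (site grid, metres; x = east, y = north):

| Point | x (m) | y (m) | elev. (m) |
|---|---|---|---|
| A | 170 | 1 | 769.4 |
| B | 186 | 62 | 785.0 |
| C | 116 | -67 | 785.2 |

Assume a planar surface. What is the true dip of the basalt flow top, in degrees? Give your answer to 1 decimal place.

46.2°

Two edge vectors: A→B = (16, 61, 15.6), A→C = (-54, -68, 15.8).
Normal n = (A→B) × (A→C) = (2024.6, -1095.2, 2206).
So ∂z/∂x = −n_x/n_z = −0.91777 and ∂z/∂y = −n_y/n_z = 0.49646.
Gradient magnitude |∇z| = √(a² + b²) = √(0.84230 + 0.24648) = 1.04345.
True dip = arctan(1.04345) = 46.2°, dipping toward ESE (azimuth ≈ 118°).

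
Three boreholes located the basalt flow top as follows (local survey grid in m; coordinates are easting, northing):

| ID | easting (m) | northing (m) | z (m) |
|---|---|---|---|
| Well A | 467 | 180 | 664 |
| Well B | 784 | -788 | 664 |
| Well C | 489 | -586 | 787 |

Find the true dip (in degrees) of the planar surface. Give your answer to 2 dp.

Two edge vectors: Well A→Well B = (317, -968, 0), Well A→Well C = (22, -766, 123).
Normal n = (Well A→Well B) × (Well A→Well C) = (-119064, -38991, -221526).
So ∂z/∂easting = −n_x/n_z = −0.53747 and ∂z/∂northing = −n_y/n_z = −0.17601.
Gradient magnitude |∇z| = √(a² + b²) = √(0.28888 + 0.03098) = 0.56556.
True dip = arctan(0.56556) = 29.49°, dipping toward ENE (azimuth ≈ 072°).

29.49°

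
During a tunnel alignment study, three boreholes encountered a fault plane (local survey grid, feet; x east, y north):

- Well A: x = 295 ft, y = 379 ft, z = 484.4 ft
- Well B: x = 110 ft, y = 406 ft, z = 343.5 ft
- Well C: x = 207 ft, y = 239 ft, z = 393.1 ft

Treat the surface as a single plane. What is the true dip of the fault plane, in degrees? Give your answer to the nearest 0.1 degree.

38.7°

Two edge vectors: Well A→Well B = (-185, 27, -140.9), Well A→Well C = (-88, -140, -91.3).
Normal n = (Well A→Well B) × (Well A→Well C) = (-22191.1, -4491.3, 28276).
So ∂z/∂x = −n_x/n_z = 0.78480 and ∂z/∂y = −n_y/n_z = 0.15884.
Gradient magnitude |∇z| = √(a² + b²) = √(0.61592 + 0.02523) = 0.80072.
True dip = arctan(0.80072) = 38.7°, dipping toward WSW (azimuth ≈ 259°).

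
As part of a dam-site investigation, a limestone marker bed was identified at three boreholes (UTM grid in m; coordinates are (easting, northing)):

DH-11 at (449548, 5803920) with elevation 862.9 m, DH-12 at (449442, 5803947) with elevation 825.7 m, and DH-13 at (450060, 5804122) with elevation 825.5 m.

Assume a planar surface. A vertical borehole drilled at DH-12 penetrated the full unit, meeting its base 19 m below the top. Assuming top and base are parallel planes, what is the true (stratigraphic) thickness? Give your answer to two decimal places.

Two edge vectors: DH-11→DH-12 = (-106, 27, -37.2), DH-11→DH-13 = (512, 202, -37.4).
Normal n = (DH-11→DH-12) × (DH-11→DH-13) = (6504.6, -23010.8, -35236).
So ∂z/∂E = −n_x/n_z = 0.18460 and ∂z/∂N = −n_y/n_z = −0.65305.
|∇z| = √(a²+b²) = 0.67864, so dip δ = arctan(0.67864) = 34.16°.
True thickness = vertical thickness × cos δ = 19 × cos 34.16° = 15.72 m.

15.72 m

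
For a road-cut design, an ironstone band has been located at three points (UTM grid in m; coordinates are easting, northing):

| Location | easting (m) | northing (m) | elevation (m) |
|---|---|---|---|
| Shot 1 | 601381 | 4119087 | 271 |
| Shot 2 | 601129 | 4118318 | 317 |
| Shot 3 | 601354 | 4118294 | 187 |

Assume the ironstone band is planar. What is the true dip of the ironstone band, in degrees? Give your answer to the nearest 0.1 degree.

30.0°

Two edge vectors: Shot 1→Shot 2 = (-252, -769, 46), Shot 1→Shot 3 = (-27, -793, -84).
Normal n = (Shot 1→Shot 2) × (Shot 1→Shot 3) = (101074, -22410, 179073).
So ∂z/∂easting = −n_x/n_z = −0.56443 and ∂z/∂northing = −n_y/n_z = 0.12514.
Gradient magnitude |∇z| = √(a² + b²) = √(0.31858 + 0.01566) = 0.57814.
True dip = arctan(0.57814) = 30.0°, dipping toward ESE (azimuth ≈ 103°).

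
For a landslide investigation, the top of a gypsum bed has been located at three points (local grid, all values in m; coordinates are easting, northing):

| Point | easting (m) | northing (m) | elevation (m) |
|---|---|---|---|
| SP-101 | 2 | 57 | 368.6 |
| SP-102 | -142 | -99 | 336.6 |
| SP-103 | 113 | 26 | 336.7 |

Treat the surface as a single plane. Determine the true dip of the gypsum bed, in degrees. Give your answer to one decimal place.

Two edge vectors: SP-101→SP-102 = (-144, -156, -32), SP-101→SP-103 = (111, -31, -31.9).
Normal n = (SP-101→SP-102) × (SP-101→SP-103) = (3984.4, -8145.6, 21780).
So ∂z/∂easting = −n_x/n_z = −0.18294 and ∂z/∂northing = −n_y/n_z = 0.37399.
Gradient magnitude |∇z| = √(a² + b²) = √(0.03347 + 0.13987) = 0.41634.
True dip = arctan(0.41634) = 22.6°, dipping toward SSE (azimuth ≈ 154°).

22.6°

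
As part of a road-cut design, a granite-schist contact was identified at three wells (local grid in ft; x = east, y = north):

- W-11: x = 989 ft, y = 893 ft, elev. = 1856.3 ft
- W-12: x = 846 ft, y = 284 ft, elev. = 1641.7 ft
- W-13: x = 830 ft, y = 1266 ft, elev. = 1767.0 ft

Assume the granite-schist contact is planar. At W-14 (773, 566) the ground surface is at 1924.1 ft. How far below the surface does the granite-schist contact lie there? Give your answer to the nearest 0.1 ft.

Two edge vectors: W-11→W-12 = (-143, -609, -214.6), W-11→W-13 = (-159, 373, -89.3).
Normal n = (W-11→W-12) × (W-11→W-13) = (134429.5, 21351.5, -150170).
So ∂z/∂x = −n_x/n_z = 0.895182 and ∂z/∂y = −n_y/n_z = 0.142182.
Intercept c from W-11: 1856.3 − 885.34 − 126.97 = 844.00.
At (773, 566): z_contact = 691.98 + 80.48 + 844.00 = 1616.45 ft.
Depth below ground = 1924.1 − 1616.45 = 307.7 ft.

307.7 ft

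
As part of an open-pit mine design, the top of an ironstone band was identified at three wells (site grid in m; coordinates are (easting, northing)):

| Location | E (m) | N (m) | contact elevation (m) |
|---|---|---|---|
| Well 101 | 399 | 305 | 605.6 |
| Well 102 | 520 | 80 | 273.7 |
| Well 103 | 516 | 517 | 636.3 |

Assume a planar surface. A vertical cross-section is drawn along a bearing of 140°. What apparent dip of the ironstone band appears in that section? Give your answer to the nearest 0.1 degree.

54.7°

Two edge vectors: Well 101→Well 102 = (121, -225, -331.9), Well 101→Well 103 = (117, 212, 30.7).
Normal n = (Well 101→Well 102) × (Well 101→Well 103) = (63455.3, -42547, 51977).
So ∂z/∂E = −n_x/n_z = −1.22083 and ∂z/∂N = −n_y/n_z = 0.81857.
Unit vector along 140° is (sin 140°, cos 140°) = (0.6428, -0.7660).
Slope in that direction = a·(0.6428) + b·(-0.7660) = −1.41180.
Apparent dip = arctan|1.41180| = 54.7° (true dip is 55.8°, so apparent ≤ true as expected).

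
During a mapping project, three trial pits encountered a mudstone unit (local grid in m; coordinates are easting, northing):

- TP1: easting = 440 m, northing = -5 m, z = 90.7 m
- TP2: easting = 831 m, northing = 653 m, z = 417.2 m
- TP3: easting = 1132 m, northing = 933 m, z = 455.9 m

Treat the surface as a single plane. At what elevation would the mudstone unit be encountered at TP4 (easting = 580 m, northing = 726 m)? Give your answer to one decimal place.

Let the plane be z = a·easting + b·northing + c.
TP2−TP1: 391a + 658b = 326.5;  TP3−TP1: 692a + 938b = 365.2.
Solving gives a = −0.744602, b = 0.938662.
Then c = 90.7 − a·440 − b·-5 = 423.02.
At (580, 726): z = −431.9 + 681.5 + 423.02 = 672.6 m.

672.6 m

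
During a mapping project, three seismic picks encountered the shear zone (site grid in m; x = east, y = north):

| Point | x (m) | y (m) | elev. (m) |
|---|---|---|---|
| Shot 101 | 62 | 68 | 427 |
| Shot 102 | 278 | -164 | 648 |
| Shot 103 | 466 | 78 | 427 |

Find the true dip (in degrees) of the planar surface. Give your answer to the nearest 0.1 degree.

43.0°

Two edge vectors: Shot 101→Shot 102 = (216, -232, 221), Shot 101→Shot 103 = (404, 10, 0).
Normal n = (Shot 101→Shot 102) × (Shot 101→Shot 103) = (-2210, 89284, 95888).
So ∂z/∂x = −n_x/n_z = 0.02305 and ∂z/∂y = −n_y/n_z = −0.93113.
Gradient magnitude |∇z| = √(a² + b²) = √(0.00053 + 0.86700) = 0.93141.
True dip = arctan(0.93141) = 43.0°, dipping toward N (azimuth ≈ 359°).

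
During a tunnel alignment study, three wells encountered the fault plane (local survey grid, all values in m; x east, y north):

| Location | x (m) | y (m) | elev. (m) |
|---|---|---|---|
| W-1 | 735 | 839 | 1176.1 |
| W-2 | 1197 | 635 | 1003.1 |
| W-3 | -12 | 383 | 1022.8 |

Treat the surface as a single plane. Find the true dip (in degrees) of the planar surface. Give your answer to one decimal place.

Let the plane be z = a·x + b·y + c.
W-2−W-1: 462a − 204b = −173;  W-3−W-1: −747a − 456b = −153.3.
Solving gives a = −0.13115, b = 0.55103.
Gradient magnitude |∇z| = √(a² + b²) = √(0.01720 + 0.30363) = 0.56642.
True dip = arctan(0.56642) = 29.5°, dipping toward SSE (azimuth ≈ 167°).

29.5°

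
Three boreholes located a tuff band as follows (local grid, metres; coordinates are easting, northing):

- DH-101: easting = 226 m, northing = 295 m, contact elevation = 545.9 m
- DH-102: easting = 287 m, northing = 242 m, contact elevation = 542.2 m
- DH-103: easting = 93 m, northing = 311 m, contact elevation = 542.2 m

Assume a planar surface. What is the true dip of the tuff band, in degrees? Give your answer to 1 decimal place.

Two edge vectors: DH-101→DH-102 = (61, -53, -3.7), DH-101→DH-103 = (-133, 16, -3.7).
Normal n = (DH-101→DH-102) × (DH-101→DH-103) = (255.3, 717.8, -6073).
So ∂z/∂easting = −n_x/n_z = 0.04204 and ∂z/∂northing = −n_y/n_z = 0.11820.
Gradient magnitude |∇z| = √(a² + b²) = √(0.00177 + 0.01397) = 0.12545.
True dip = arctan(0.12545) = 7.2°, dipping toward SSW (azimuth ≈ 200°).

7.2°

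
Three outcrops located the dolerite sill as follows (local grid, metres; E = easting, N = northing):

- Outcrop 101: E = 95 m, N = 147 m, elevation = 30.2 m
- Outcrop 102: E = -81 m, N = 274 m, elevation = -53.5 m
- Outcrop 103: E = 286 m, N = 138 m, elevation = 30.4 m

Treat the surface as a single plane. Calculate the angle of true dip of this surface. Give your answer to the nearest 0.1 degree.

Let the plane be z = a·E + b·N + c.
Outcrop 102−Outcrop 101: −176a + 127b = −83.7;  Outcrop 103−Outcrop 101: 191a − 9b = 0.2.
Solving gives a = −0.03210, b = −0.70355.
Gradient magnitude |∇z| = √(a² + b²) = √(0.00103 + 0.49498) = 0.70428.
True dip = arctan(0.70428) = 35.2°, dipping toward N (azimuth ≈ 003°).

35.2°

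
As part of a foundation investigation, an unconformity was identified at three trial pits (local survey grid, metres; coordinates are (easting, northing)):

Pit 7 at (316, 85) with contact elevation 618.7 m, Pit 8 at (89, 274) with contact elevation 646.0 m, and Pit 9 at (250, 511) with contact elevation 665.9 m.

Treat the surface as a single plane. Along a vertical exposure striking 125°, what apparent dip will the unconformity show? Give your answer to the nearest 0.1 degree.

5.0°

Let the plane be z = a·E + b·N + c.
Pit 8−Pit 7: −227a + 189b = 27.3;  Pit 9−Pit 7: −66a + 426b = 47.2.
Solving gives a = −0.03216, b = 0.10582.
Unit vector along 125° is (sin 125°, cos 125°) = (0.8192, -0.5736).
Slope in that direction = a·(0.8192) + b·(-0.5736) = −0.08704.
Apparent dip = arctan|0.08704| = 5.0° (true dip is 6.3°, so apparent ≤ true as expected).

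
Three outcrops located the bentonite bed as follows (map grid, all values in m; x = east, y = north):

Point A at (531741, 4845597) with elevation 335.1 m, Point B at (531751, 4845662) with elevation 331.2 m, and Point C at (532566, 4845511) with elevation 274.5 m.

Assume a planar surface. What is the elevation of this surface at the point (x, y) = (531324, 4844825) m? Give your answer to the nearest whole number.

Let the plane be z = a·x + b·y + c.
Point B−Point A: 10a + 65b = −3.9;  Point C−Point A: 825a − 86b = −60.6.
Solving gives a = −0.07845095, b = −0.04793062.
Then c = 335.1 − a·531741 − b·4845597 = 274303.17.
At (531324, 4844825): z = −41682.9 − 232215.5 + 274303.17 = 404.8 m.

405 m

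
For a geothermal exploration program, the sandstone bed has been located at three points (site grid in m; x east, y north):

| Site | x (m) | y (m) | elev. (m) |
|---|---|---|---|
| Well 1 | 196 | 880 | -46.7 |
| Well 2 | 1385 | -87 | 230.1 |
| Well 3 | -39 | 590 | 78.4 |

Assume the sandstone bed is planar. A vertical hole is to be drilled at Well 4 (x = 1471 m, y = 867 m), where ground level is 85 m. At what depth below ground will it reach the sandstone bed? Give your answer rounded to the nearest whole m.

Let the plane be z = a·x + b·y + c.
Well 2−Well 1: 1189a − 967b = 276.8;  Well 3−Well 1: −235a − 290b = 125.1.
Solving gives a = −0.07115, b = −0.37373.
Then c = -46.7 − a·196 − b·880 = 296.12.
At (1471, 867): z_contact = −104.7 − 324.0 + 296.12 = -132.6 m.
Depth below ground = 85 − (-132.6) = 218 m.

218 m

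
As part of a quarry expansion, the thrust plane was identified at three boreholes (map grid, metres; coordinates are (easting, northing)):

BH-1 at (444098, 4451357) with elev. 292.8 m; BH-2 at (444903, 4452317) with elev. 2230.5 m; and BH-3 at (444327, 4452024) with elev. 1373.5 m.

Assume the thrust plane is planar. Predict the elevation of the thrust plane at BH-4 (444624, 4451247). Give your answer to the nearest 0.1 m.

567.9 m

Let the plane be z = a·E + b·N + c.
BH-2−BH-1: 805a + 960b = 1937.7;  BH-3−BH-1: 229a + 667b = 1080.7.
Solving gives a = 0.804093095, b = 1.344171936.
Then c = 292.8 − a·444098 − b·4451357 = −6340192.49.
At (444624, 4451247): z = 357519.1 + 5983241.3 − 6340192.49 = 567.9 m.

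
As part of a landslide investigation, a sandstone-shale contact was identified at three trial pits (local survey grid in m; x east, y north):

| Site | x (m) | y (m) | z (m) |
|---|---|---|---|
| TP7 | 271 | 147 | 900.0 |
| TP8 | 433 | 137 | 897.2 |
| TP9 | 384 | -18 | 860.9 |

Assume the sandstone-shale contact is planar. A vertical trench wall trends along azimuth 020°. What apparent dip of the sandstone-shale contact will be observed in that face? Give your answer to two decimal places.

12.40°

Two edge vectors: TP7→TP8 = (162, -10, -2.8), TP7→TP9 = (113, -165, -39.1).
Normal n = (TP7→TP8) × (TP7→TP9) = (-71, 6017.8, -25600).
So ∂z/∂x = −n_x/n_z = −0.00277 and ∂z/∂y = −n_y/n_z = 0.23507.
Unit vector along 020° is (sin 20°, cos 20°) = (0.3420, 0.9397).
Slope in that direction = a·(0.3420) + b·(0.9397) = 0.21995.
Apparent dip = arctan|0.21995| = 12.40° (true dip is 13.2°, so apparent ≤ true as expected).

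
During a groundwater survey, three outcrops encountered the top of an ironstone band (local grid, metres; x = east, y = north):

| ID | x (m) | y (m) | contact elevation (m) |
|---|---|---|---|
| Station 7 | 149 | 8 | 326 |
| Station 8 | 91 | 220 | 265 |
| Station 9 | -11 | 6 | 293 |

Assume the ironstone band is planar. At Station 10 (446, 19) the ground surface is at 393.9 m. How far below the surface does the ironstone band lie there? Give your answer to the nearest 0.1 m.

Let the plane be z = a·x + b·y + c.
Station 8−Station 7: −58a + 212b = −61;  Station 9−Station 7: −160a − 2b = −33.
Solving gives a = 0.20913, b = −0.23052.
Then c = 326 − a·149 − b·8 = 296.68.
At (446, 19): z_contact = 93.27 − 4.38 + 296.68 = 385.58 m.
Depth below ground = 393.9 − 385.58 = 8.3 m.

8.3 m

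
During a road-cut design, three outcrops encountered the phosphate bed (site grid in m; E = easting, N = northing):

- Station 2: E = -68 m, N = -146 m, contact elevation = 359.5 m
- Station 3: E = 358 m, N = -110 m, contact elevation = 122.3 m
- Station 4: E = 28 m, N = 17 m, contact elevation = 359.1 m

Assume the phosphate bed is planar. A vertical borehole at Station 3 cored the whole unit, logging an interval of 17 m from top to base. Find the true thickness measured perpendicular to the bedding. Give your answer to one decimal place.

14.1 m

Two edge vectors: Station 2→Station 3 = (426, 36, -237.2), Station 2→Station 4 = (96, 163, -0.4).
Normal n = (Station 2→Station 3) × (Station 2→Station 4) = (38649.2, -22600.8, 65982).
So ∂z/∂E = −n_x/n_z = −0.58575 and ∂z/∂N = −n_y/n_z = 0.34253.
|∇z| = √(a²+b²) = 0.67855, so dip δ = arctan(0.67855) = 34.16°.
True thickness = vertical thickness × cos δ = 17 × cos 34.16° = 14.1 m.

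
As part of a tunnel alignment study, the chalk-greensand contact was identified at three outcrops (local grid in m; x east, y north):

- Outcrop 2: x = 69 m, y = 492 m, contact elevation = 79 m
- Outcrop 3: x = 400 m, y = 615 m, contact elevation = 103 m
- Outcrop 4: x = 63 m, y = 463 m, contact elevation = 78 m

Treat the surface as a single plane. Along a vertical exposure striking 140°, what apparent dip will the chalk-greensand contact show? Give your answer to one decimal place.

Two edge vectors: Outcrop 2→Outcrop 3 = (331, 123, 24), Outcrop 2→Outcrop 4 = (-6, -29, -1).
Normal n = (Outcrop 2→Outcrop 3) × (Outcrop 2→Outcrop 4) = (573, 187, -8861).
So ∂z/∂x = −n_x/n_z = 0.06467 and ∂z/∂y = −n_y/n_z = 0.02110.
Unit vector along 140° is (sin 140°, cos 140°) = (0.6428, -0.7660).
Slope in that direction = a·(0.6428) + b·(-0.7660) = 0.02540.
Apparent dip = arctan|0.02540| = 1.5° (true dip is 3.9°, so apparent ≤ true as expected).

1.5°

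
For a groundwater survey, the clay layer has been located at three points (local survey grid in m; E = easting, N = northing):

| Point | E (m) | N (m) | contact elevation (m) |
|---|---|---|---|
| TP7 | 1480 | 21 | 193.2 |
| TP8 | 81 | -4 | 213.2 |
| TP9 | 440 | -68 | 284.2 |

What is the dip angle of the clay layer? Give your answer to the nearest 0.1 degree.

47.2°

Let the plane be z = a·E + b·N + c.
TP8−TP7: −1399a − 25b = 20;  TP9−TP7: −1040a − 89b = 91.
Solving gives a = 0.00502, b = −1.08119.
Gradient magnitude |∇z| = √(a² + b²) = √(0.00003 + 1.16897) = 1.08120.
True dip = arctan(1.08120) = 47.2°, dipping toward N (azimuth ≈ 360°).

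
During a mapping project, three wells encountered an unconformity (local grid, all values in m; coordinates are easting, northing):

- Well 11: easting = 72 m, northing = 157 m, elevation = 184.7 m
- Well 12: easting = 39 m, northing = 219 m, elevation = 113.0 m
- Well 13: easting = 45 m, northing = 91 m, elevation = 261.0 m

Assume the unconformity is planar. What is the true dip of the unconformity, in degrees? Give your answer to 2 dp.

Two edge vectors: Well 11→Well 12 = (-33, 62, -71.7), Well 11→Well 13 = (-27, -66, 76.3).
Normal n = (Well 11→Well 12) × (Well 11→Well 13) = (-1.6, 4453.8, 3852).
So ∂z/∂easting = −n_x/n_z = 0.00042 and ∂z/∂northing = −n_y/n_z = −1.15623.
Gradient magnitude |∇z| = √(a² + b²) = √(0.00000 + 1.33687) = 1.15623.
True dip = arctan(1.15623) = 49.14°, dipping toward N (azimuth ≈ 360°).

49.14°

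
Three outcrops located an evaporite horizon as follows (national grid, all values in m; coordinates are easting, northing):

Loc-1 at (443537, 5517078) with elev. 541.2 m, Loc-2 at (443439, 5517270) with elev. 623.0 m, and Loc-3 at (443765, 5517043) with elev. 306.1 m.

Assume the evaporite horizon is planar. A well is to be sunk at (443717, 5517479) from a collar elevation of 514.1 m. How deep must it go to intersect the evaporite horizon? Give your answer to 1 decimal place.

Let the plane be z = a·easting + b·northing + c.
Loc-2−Loc-1: −98a + 192b = 81.8;  Loc-3−Loc-1: 228a − 35b = −235.1.
Solving gives a = −1.047841174, b = −0.108793932.
Then c = 541.2 − a·443537 − b·5517078 = 1065522.14.
At (443717, 5517479): z_contact = −464944.94 − 600268.24 + 1065522.14 = 308.96 m.
Depth below ground = 514.1 − 308.96 = 205.1 m.

205.1 m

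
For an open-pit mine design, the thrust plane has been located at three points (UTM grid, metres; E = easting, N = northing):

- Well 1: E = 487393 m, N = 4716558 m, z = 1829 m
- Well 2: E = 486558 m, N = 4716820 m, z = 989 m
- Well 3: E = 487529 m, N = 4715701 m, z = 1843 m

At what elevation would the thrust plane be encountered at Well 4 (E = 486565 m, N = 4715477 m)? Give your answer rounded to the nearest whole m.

Two edge vectors: Well 1→Well 2 = (-835, 262, -840), Well 1→Well 3 = (136, -857, 14).
Normal n = (Well 1→Well 2) × (Well 1→Well 3) = (-716212, -102550, 679963).
So ∂z/∂E = −n_x/n_z = 1.05331025 and ∂z/∂N = −n_y/n_z = 0.15081703.
Intercept c from Well 1: 1829 − 513376.04 − 711337.27 = −1222884.31.
At (486565, 4715477): z = 512503.9 + 711174.2 − 1222884.31 = 793.8 m.

794 m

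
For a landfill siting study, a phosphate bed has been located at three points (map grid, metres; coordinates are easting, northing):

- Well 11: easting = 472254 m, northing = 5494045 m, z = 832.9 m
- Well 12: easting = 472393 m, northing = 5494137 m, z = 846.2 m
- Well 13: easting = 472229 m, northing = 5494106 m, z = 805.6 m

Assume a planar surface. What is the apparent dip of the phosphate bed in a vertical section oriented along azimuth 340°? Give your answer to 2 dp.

22.16°

Two edge vectors: Well 11→Well 12 = (139, 92, 13.3), Well 11→Well 13 = (-25, 61, -27.3).
Normal n = (Well 11→Well 12) × (Well 11→Well 13) = (-3322.9, 3462.2, 10779).
So ∂z/∂easting = −n_x/n_z = 0.30828 and ∂z/∂northing = −n_y/n_z = −0.32120.
Unit vector along 340° is (sin 340°, cos 340°) = (-0.3420, 0.9397).
Slope in that direction = a·(-0.3420) + b·(0.9397) = −0.40726.
Apparent dip = arctan|0.40726| = 22.16° (true dip is 24.0°, so apparent ≤ true as expected).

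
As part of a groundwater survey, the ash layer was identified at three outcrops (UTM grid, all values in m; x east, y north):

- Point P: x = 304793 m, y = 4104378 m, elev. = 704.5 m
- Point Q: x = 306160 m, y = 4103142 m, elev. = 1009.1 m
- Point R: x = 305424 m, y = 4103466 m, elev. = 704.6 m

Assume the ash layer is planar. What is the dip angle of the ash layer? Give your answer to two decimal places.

Two edge vectors: Point P→Point Q = (1367, -1236, 304.6), Point P→Point R = (631, -912, 0.1).
Normal n = (Point P→Point Q) × (Point P→Point R) = (277671.6, 192065.9, -466788).
So ∂z/∂x = −n_x/n_z = 0.59486 and ∂z/∂y = −n_y/n_z = 0.41146.
Gradient magnitude |∇z| = √(a² + b²) = √(0.35385 + 0.16930) = 0.72329.
True dip = arctan(0.72329) = 35.88°, dipping toward SW (azimuth ≈ 235°).

35.88°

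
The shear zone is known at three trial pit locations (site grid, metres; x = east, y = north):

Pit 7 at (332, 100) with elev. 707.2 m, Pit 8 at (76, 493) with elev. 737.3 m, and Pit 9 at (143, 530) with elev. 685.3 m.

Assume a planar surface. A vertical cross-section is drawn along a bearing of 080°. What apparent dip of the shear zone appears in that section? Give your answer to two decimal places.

Two edge vectors: Pit 7→Pit 8 = (-256, 393, 30.1), Pit 7→Pit 9 = (-189, 430, -21.9).
Normal n = (Pit 7→Pit 8) × (Pit 7→Pit 9) = (-21549.7, -11295.3, -35803).
So ∂z/∂x = −n_x/n_z = −0.60190 and ∂z/∂y = −n_y/n_z = −0.31548.
Unit vector along 080° is (sin 80°, cos 80°) = (0.9848, 0.1736).
Slope in that direction = a·(0.9848) + b·(0.1736) = −0.64754.
Apparent dip = arctan|0.64754| = 32.92° (true dip is 34.2°, so apparent ≤ true as expected).

32.92°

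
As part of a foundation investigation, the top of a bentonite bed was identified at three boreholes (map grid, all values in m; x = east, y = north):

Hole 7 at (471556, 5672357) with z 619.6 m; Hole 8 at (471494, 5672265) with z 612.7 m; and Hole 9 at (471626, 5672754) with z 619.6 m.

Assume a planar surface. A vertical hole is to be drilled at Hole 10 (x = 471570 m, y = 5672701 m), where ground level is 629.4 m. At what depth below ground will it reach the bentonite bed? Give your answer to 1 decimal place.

Two edge vectors: Hole 7→Hole 8 = (-62, -92, -6.9), Hole 7→Hole 9 = (70, 397, 0).
Normal n = (Hole 7→Hole 8) × (Hole 7→Hole 9) = (2739.3, -483, -18174).
So ∂z/∂x = −n_x/n_z = 0.150726312 and ∂z/∂y = −n_y/n_z = −0.026576428.
Intercept c from Hole 7: 619.6 − 71075.90 + 150750.99 = 80294.69.
At (471570, 5672701): z_contact = 71078.01 − 150760.13 + 80294.69 = 612.57 m.
Depth below ground = 629.4 − 612.57 = 16.8 m.

16.8 m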